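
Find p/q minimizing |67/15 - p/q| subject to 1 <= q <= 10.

40/9

Expand x = 67/15 as a continued fraction with the Euclidean algorithm:
  67 = 4*15 + 7, so a_0 = 4.
  15 = 2*7 + 1, so a_1 = 2.
  7 = 7*1 + 0, so a_2 = 7.
so x = [4; 2, 7].
Convergents (p_i = a_i*p_{i-1} + p_{i-2}, q_i = a_i*q_{i-1} + q_{i-2} with p_{-2}=0, p_{-1}=1, q_{-2}=1, q_{-1}=0), until the denominator exceeds 10:
  i=0: a_0=4, p_0 = 4*1 + 0 = 4, q_0 = 4*0 + 1 = 1.
  i=1: a_1=2, p_1 = 2*4 + 1 = 9, q_1 = 2*1 + 0 = 2.
  i=2: a_2=7, p_2 = 7*9 + 4 = 67, q_2 = 7*2 + 1 = 15.
q_2 = 15 > 10, so the last convergent with denominator <= 10 is p_1/q_1 = 9/2.
The closest fraction with denominator <= 10 is either p_1/q_1 or the intermediate fraction (k*p_1 + p_0)/(k*q_1 + q_0) with the largest k >= 1 whose denominator stays <= 10; these approach x as k grows, and every other convergent or intermediate fraction in range is farther away.
Largest k: floor((10 - q_0)/q_1) = floor((10 - 1)/2) = 4.
That gives (4*9 + 4)/(4*2 + 1) = 40/9.
Compare the errors: |x - 9/2| = |67*2 - 9*15|/(15*2) = 1/30, and |x - 40/9| = |67*9 - 40*15|/(15*9) = 3/135.
Cross-multiplying, 3*30 = 90 < 135 = 1*135, so 3/135 is smaller: the intermediate fraction 40/9 is closer to x than 9/2.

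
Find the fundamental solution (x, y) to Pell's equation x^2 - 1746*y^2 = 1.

First expand sqrt(1746) as a continued fraction. With x_i = (sqrt(1746) + m_i)/d_i and (m_0, d_0) = (0, 1): a_0 = floor(sqrt(1746)) = 41, since 41^2 = 1681 <= 1746 < 1764 = 42^2.
Iterate m_{i+1} = d_i*a_i - m_i, d_{i+1} = (1746 - m_{i+1}^2)/d_i, a_{i+1} = floor((a_0 + m_{i+1})/d_{i+1}):
  m_1 = 1*41 - 0 = 41, d_1 = (1746 - 41^2)/1 = 65/1 = 65, a_1 = floor((41 + 41)/65) = 1.
  m_2 = 65*1 - 41 = 24, d_2 = (1746 - 24^2)/65 = 1170/65 = 18, a_2 = floor((41 + 24)/18) = 3.
  m_3 = 18*3 - 24 = 30, d_3 = (1746 - 30^2)/18 = 846/18 = 47, a_3 = floor((41 + 30)/47) = 1.
  m_4 = 47*1 - 30 = 17, d_4 = (1746 - 17^2)/47 = 1457/47 = 31, a_4 = floor((41 + 17)/31) = 1.
  m_5 = 31*1 - 17 = 14, d_5 = (1746 - 14^2)/31 = 1550/31 = 50, a_5 = floor((41 + 14)/50) = 1.
  m_6 = 50*1 - 14 = 36, d_6 = (1746 - 36^2)/50 = 450/50 = 9, a_6 = floor((41 + 36)/9) = 8.
  m_7 = 9*8 - 36 = 36, d_7 = (1746 - 36^2)/9 = 450/9 = 50, a_7 = floor((41 + 36)/50) = 1.
  m_8 = 50*1 - 36 = 14, d_8 = (1746 - 14^2)/50 = 1550/50 = 31, a_8 = floor((41 + 14)/31) = 1.
  m_9 = 31*1 - 14 = 17, d_9 = (1746 - 17^2)/31 = 1457/31 = 47, a_9 = floor((41 + 17)/47) = 1.
  m_10 = 47*1 - 17 = 30, d_10 = (1746 - 30^2)/47 = 846/47 = 18, a_10 = floor((41 + 30)/18) = 3.
  m_11 = 18*3 - 30 = 24, d_11 = (1746 - 24^2)/18 = 1170/18 = 65, a_11 = floor((41 + 24)/65) = 1.
  m_12 = 65*1 - 24 = 41, d_12 = (1746 - 41^2)/65 = 65/65 = 1, a_12 = floor((41 + 41)/1) = 82.
  m_13 = 1*82 - 41 = 41, d_13 = (1746 - 41^2)/1 = 65/1 = 65: (m_13, d_13) = (m_1, d_1) = (41, 65), so from here the quotients repeat a_1, ..., a_12; the period length is 12.
So sqrt(1746) = [41; (1, 3, 1, 1, 1, 8, 1, 1, 1, 3, 1, 82)] with period length k = 12.
k is even, so the fundamental solution of x^2 - 1746y^2 = 1 is (p_{k-1}, q_{k-1}) = (p_11, q_11); compute convergents through index 11.
Convergents (p_i = a_i*p_{i-1} + p_{i-2}, q_i = a_i*q_{i-1} + q_{i-2} with p_{-2}=0, p_{-1}=1, q_{-2}=1, q_{-1}=0):
  i=0: a_0=41, p_0 = 41*1 + 0 = 41, q_0 = 41*0 + 1 = 1.
  i=1: a_1=1, p_1 = 1*41 + 1 = 42, q_1 = 1*1 + 0 = 1.
  i=2: a_2=3, p_2 = 3*42 + 41 = 167, q_2 = 3*1 + 1 = 4.
  i=3: a_3=1, p_3 = 1*167 + 42 = 209, q_3 = 1*4 + 1 = 5.
  i=4: a_4=1, p_4 = 1*209 + 167 = 376, q_4 = 1*5 + 4 = 9.
  i=5: a_5=1, p_5 = 1*376 + 209 = 585, q_5 = 1*9 + 5 = 14.
  i=6: a_6=8, p_6 = 8*585 + 376 = 5056, q_6 = 8*14 + 9 = 121.
  i=7: a_7=1, p_7 = 1*5056 + 585 = 5641, q_7 = 1*121 + 14 = 135.
  i=8: a_8=1, p_8 = 1*5641 + 5056 = 10697, q_8 = 1*135 + 121 = 256.
  i=9: a_9=1, p_9 = 1*10697 + 5641 = 16338, q_9 = 1*256 + 135 = 391.
  i=10: a_10=3, p_10 = 3*16338 + 10697 = 59711, q_10 = 3*391 + 256 = 1429.
  i=11: a_11=1, p_11 = 1*59711 + 16338 = 76049, q_11 = 1*1429 + 391 = 1820.
Check: 76049^2 - 1746*1820^2 = 5783450401 - 5783450400 = 1, so (x, y) = (76049, 1820) solves the equation, and by the theorem it is the least positive solution.

(x, y) = (76049, 1820)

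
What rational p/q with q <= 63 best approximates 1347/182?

Expand x = 1347/182 as a continued fraction with the Euclidean algorithm:
  1347 = 7*182 + 73, so a_0 = 7.
  182 = 2*73 + 36, so a_1 = 2.
  73 = 2*36 + 1, so a_2 = 2.
  36 = 36*1 + 0, so a_3 = 36.
so x = [7; 2, 2, 36].
Convergents (p_i = a_i*p_{i-1} + p_{i-2}, q_i = a_i*q_{i-1} + q_{i-2} with p_{-2}=0, p_{-1}=1, q_{-2}=1, q_{-1}=0), until the denominator exceeds 63:
  i=0: a_0=7, p_0 = 7*1 + 0 = 7, q_0 = 7*0 + 1 = 1.
  i=1: a_1=2, p_1 = 2*7 + 1 = 15, q_1 = 2*1 + 0 = 2.
  i=2: a_2=2, p_2 = 2*15 + 7 = 37, q_2 = 2*2 + 1 = 5.
  i=3: a_3=36, p_3 = 36*37 + 15 = 1347, q_3 = 36*5 + 2 = 182.
q_3 = 182 > 63, so the last convergent with denominator <= 63 is p_2/q_2 = 37/5.
The closest fraction with denominator <= 63 is either p_2/q_2 or the intermediate fraction (k*p_2 + p_1)/(k*q_2 + q_1) with the largest k >= 1 whose denominator stays <= 63; these approach x as k grows, and every other convergent or intermediate fraction in range is farther away.
Largest k: floor((63 - q_1)/q_2) = floor((63 - 2)/5) = 12.
That gives (12*37 + 15)/(12*5 + 2) = 459/62.
Compare the errors: |x - 37/5| = |1347*5 - 37*182|/(182*5) = 1/910, and |x - 459/62| = |1347*62 - 459*182|/(182*62) = 24/11284.
Cross-multiplying, 1*11284 = 11284 < 21840 = 24*910, so 1/910 is smaller: the convergent 37/5 is closer to x than 459/62.

37/5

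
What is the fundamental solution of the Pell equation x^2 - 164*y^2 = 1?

First expand sqrt(164) as a continued fraction. With x_i = (sqrt(164) + m_i)/d_i and (m_0, d_0) = (0, 1): a_0 = floor(sqrt(164)) = 12, since 12^2 = 144 <= 164 < 169 = 13^2.
Iterate m_{i+1} = d_i*a_i - m_i, d_{i+1} = (164 - m_{i+1}^2)/d_i, a_{i+1} = floor((a_0 + m_{i+1})/d_{i+1}):
  m_1 = 1*12 - 0 = 12, d_1 = (164 - 12^2)/1 = 20/1 = 20, a_1 = floor((12 + 12)/20) = 1.
  m_2 = 20*1 - 12 = 8, d_2 = (164 - 8^2)/20 = 100/20 = 5, a_2 = floor((12 + 8)/5) = 4.
  m_3 = 5*4 - 8 = 12, d_3 = (164 - 12^2)/5 = 20/5 = 4, a_3 = floor((12 + 12)/4) = 6.
  m_4 = 4*6 - 12 = 12, d_4 = (164 - 12^2)/4 = 20/4 = 5, a_4 = floor((12 + 12)/5) = 4.
  m_5 = 5*4 - 12 = 8, d_5 = (164 - 8^2)/5 = 100/5 = 20, a_5 = floor((12 + 8)/20) = 1.
  m_6 = 20*1 - 8 = 12, d_6 = (164 - 12^2)/20 = 20/20 = 1, a_6 = floor((12 + 12)/1) = 24.
  m_7 = 1*24 - 12 = 12, d_7 = (164 - 12^2)/1 = 20/1 = 20: (m_7, d_7) = (m_1, d_1) = (12, 20), so from here the quotients repeat a_1, ..., a_6; the period length is 6.
So sqrt(164) = [12; (1, 4, 6, 4, 1, 24)] with period length k = 6.
k is even, so the fundamental solution of x^2 - 164y^2 = 1 is (p_{k-1}, q_{k-1}) = (p_5, q_5); compute convergents through index 5.
Convergents (p_i = a_i*p_{i-1} + p_{i-2}, q_i = a_i*q_{i-1} + q_{i-2} with p_{-2}=0, p_{-1}=1, q_{-2}=1, q_{-1}=0):
  i=0: a_0=12, p_0 = 12*1 + 0 = 12, q_0 = 12*0 + 1 = 1.
  i=1: a_1=1, p_1 = 1*12 + 1 = 13, q_1 = 1*1 + 0 = 1.
  i=2: a_2=4, p_2 = 4*13 + 12 = 64, q_2 = 4*1 + 1 = 5.
  i=3: a_3=6, p_3 = 6*64 + 13 = 397, q_3 = 6*5 + 1 = 31.
  i=4: a_4=4, p_4 = 4*397 + 64 = 1652, q_4 = 4*31 + 5 = 129.
  i=5: a_5=1, p_5 = 1*1652 + 397 = 2049, q_5 = 1*129 + 31 = 160.
Check: 2049^2 - 164*160^2 = 4198401 - 4198400 = 1, so (x, y) = (2049, 160) solves the equation, and by the theorem it is the least positive solution.

(x, y) = (2049, 160)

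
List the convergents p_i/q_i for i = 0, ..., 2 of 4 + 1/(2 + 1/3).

4/1, 9/2, 31/7

Using the convergent recurrence p_i = a_i*p_{i-1} + p_{i-2}, q_i = a_i*q_{i-1} + q_{i-2} with p_{-2}=0, p_{-1}=1, q_{-2}=1, q_{-1}=0:
  i=0: a_0=4, p_0 = 4*1 + 0 = 4, q_0 = 4*0 + 1 = 1.
  i=1: a_1=2, p_1 = 2*4 + 1 = 9, q_1 = 2*1 + 0 = 2.
  i=2: a_2=3, p_2 = 3*9 + 4 = 31, q_2 = 3*2 + 1 = 7.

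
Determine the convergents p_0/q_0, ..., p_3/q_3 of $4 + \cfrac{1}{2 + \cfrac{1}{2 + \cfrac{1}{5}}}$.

Using the convergent recurrence p_i = a_i*p_{i-1} + p_{i-2}, q_i = a_i*q_{i-1} + q_{i-2} with p_{-2}=0, p_{-1}=1, q_{-2}=1, q_{-1}=0:
  i=0: a_0=4, p_0 = 4*1 + 0 = 4, q_0 = 4*0 + 1 = 1.
  i=1: a_1=2, p_1 = 2*4 + 1 = 9, q_1 = 2*1 + 0 = 2.
  i=2: a_2=2, p_2 = 2*9 + 4 = 22, q_2 = 2*2 + 1 = 5.
  i=3: a_3=5, p_3 = 5*22 + 9 = 119, q_3 = 5*5 + 2 = 27.

4/1, 9/2, 22/5, 119/27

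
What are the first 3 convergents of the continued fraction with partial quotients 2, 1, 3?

Using the convergent recurrence p_i = a_i*p_{i-1} + p_{i-2}, q_i = a_i*q_{i-1} + q_{i-2} with p_{-2}=0, p_{-1}=1, q_{-2}=1, q_{-1}=0:
  i=0: a_0=2, p_0 = 2*1 + 0 = 2, q_0 = 2*0 + 1 = 1.
  i=1: a_1=1, p_1 = 1*2 + 1 = 3, q_1 = 1*1 + 0 = 1.
  i=2: a_2=3, p_2 = 3*3 + 2 = 11, q_2 = 3*1 + 1 = 4.

2/1, 3/1, 11/4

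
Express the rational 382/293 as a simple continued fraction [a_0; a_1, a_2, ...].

[1; 3, 3, 2, 2, 1, 3]

Run the Euclidean algorithm on 382 and 293; the successive quotients are the partial quotients a_0, a_1, ... (each step inverts the fractional part left over by the previous one):
  382 = 1*293 + 89, so a_0 = 1.
  293 = 3*89 + 26, so a_1 = 3.
  89 = 3*26 + 11, so a_2 = 3.
  26 = 2*11 + 4, so a_3 = 2.
  11 = 2*4 + 3, so a_4 = 2.
  4 = 1*3 + 1, so a_5 = 1.
  3 = 3*1 + 0, so a_6 = 3.
The remainder reaches 0 after 7 divisions, so the expansion has 7 partial quotients, read off in order.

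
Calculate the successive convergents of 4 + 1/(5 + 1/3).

4/1, 21/5, 67/16

Using the convergent recurrence p_i = a_i*p_{i-1} + p_{i-2}, q_i = a_i*q_{i-1} + q_{i-2} with p_{-2}=0, p_{-1}=1, q_{-2}=1, q_{-1}=0:
  i=0: a_0=4, p_0 = 4*1 + 0 = 4, q_0 = 4*0 + 1 = 1.
  i=1: a_1=5, p_1 = 5*4 + 1 = 21, q_1 = 5*1 + 0 = 5.
  i=2: a_2=3, p_2 = 3*21 + 4 = 67, q_2 = 3*5 + 1 = 16.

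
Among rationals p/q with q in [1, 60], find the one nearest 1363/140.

Expand x = 1363/140 as a continued fraction with the Euclidean algorithm:
  1363 = 9*140 + 103, so a_0 = 9.
  140 = 1*103 + 37, so a_1 = 1.
  103 = 2*37 + 29, so a_2 = 2.
  37 = 1*29 + 8, so a_3 = 1.
  29 = 3*8 + 5, so a_4 = 3.
  8 = 1*5 + 3, so a_5 = 1.
  5 = 1*3 + 2, so a_6 = 1.
  3 = 1*2 + 1, so a_7 = 1.
  2 = 2*1 + 0, so a_8 = 2.
so x = [9; 1, 2, 1, 3, 1, 1, 1, 2].
Convergents (p_i = a_i*p_{i-1} + p_{i-2}, q_i = a_i*q_{i-1} + q_{i-2} with p_{-2}=0, p_{-1}=1, q_{-2}=1, q_{-1}=0), until the denominator exceeds 60:
  i=0: a_0=9, p_0 = 9*1 + 0 = 9, q_0 = 9*0 + 1 = 1.
  i=1: a_1=1, p_1 = 1*9 + 1 = 10, q_1 = 1*1 + 0 = 1.
  i=2: a_2=2, p_2 = 2*10 + 9 = 29, q_2 = 2*1 + 1 = 3.
  i=3: a_3=1, p_3 = 1*29 + 10 = 39, q_3 = 1*3 + 1 = 4.
  i=4: a_4=3, p_4 = 3*39 + 29 = 146, q_4 = 3*4 + 3 = 15.
  i=5: a_5=1, p_5 = 1*146 + 39 = 185, q_5 = 1*15 + 4 = 19.
  i=6: a_6=1, p_6 = 1*185 + 146 = 331, q_6 = 1*19 + 15 = 34.
  i=7: a_7=1, p_7 = 1*331 + 185 = 516, q_7 = 1*34 + 19 = 53.
  i=8: a_8=2, p_8 = 2*516 + 331 = 1363, q_8 = 2*53 + 34 = 140.
q_8 = 140 > 60, so the last convergent with denominator <= 60 is p_7/q_7 = 516/53.
The closest fraction with denominator <= 60 is either p_7/q_7 or the intermediate fraction (k*p_7 + p_6)/(k*q_7 + q_6) with the largest k >= 1 whose denominator stays <= 60; these approach x as k grows, and every other convergent or intermediate fraction in range is farther away.
Largest k: floor((60 - q_6)/q_7) = floor((60 - 34)/53) = 0.
Since k = 0, no intermediate fraction beyond p_7/q_7 has denominator <= 60, so the convergent 516/53 is the closest (its error is |1363*53 - 516*140|/(140*53) = 1/7420).

516/53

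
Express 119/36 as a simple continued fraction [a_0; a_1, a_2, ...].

[3; 3, 3, 1, 2]

Run the Euclidean algorithm on 119 and 36; the successive quotients are the partial quotients a_0, a_1, ... (each step inverts the fractional part left over by the previous one):
  119 = 3*36 + 11, so a_0 = 3.
  36 = 3*11 + 3, so a_1 = 3.
  11 = 3*3 + 2, so a_2 = 3.
  3 = 1*2 + 1, so a_3 = 1.
  2 = 2*1 + 0, so a_4 = 2.
The remainder reaches 0 after 5 divisions, so the expansion has 5 partial quotients, read off in order.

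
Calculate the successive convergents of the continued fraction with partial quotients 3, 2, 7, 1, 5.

Using the convergent recurrence p_i = a_i*p_{i-1} + p_{i-2}, q_i = a_i*q_{i-1} + q_{i-2} with p_{-2}=0, p_{-1}=1, q_{-2}=1, q_{-1}=0:
  i=0: a_0=3, p_0 = 3*1 + 0 = 3, q_0 = 3*0 + 1 = 1.
  i=1: a_1=2, p_1 = 2*3 + 1 = 7, q_1 = 2*1 + 0 = 2.
  i=2: a_2=7, p_2 = 7*7 + 3 = 52, q_2 = 7*2 + 1 = 15.
  i=3: a_3=1, p_3 = 1*52 + 7 = 59, q_3 = 1*15 + 2 = 17.
  i=4: a_4=5, p_4 = 5*59 + 52 = 347, q_4 = 5*17 + 15 = 100.

3/1, 7/2, 52/15, 59/17, 347/100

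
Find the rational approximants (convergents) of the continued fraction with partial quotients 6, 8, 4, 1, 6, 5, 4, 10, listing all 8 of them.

Using the convergent recurrence p_i = a_i*p_{i-1} + p_{i-2}, q_i = a_i*q_{i-1} + q_{i-2} with p_{-2}=0, p_{-1}=1, q_{-2}=1, q_{-1}=0:
  i=0: a_0=6, p_0 = 6*1 + 0 = 6, q_0 = 6*0 + 1 = 1.
  i=1: a_1=8, p_1 = 8*6 + 1 = 49, q_1 = 8*1 + 0 = 8.
  i=2: a_2=4, p_2 = 4*49 + 6 = 202, q_2 = 4*8 + 1 = 33.
  i=3: a_3=1, p_3 = 1*202 + 49 = 251, q_3 = 1*33 + 8 = 41.
  i=4: a_4=6, p_4 = 6*251 + 202 = 1708, q_4 = 6*41 + 33 = 279.
  i=5: a_5=5, p_5 = 5*1708 + 251 = 8791, q_5 = 5*279 + 41 = 1436.
  i=6: a_6=4, p_6 = 4*8791 + 1708 = 36872, q_6 = 4*1436 + 279 = 6023.
  i=7: a_7=10, p_7 = 10*36872 + 8791 = 377511, q_7 = 10*6023 + 1436 = 61666.

6/1, 49/8, 202/33, 251/41, 1708/279, 8791/1436, 36872/6023, 377511/61666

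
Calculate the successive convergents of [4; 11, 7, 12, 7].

Using the convergent recurrence p_i = a_i*p_{i-1} + p_{i-2}, q_i = a_i*q_{i-1} + q_{i-2} with p_{-2}=0, p_{-1}=1, q_{-2}=1, q_{-1}=0:
  i=0: a_0=4, p_0 = 4*1 + 0 = 4, q_0 = 4*0 + 1 = 1.
  i=1: a_1=11, p_1 = 11*4 + 1 = 45, q_1 = 11*1 + 0 = 11.
  i=2: a_2=7, p_2 = 7*45 + 4 = 319, q_2 = 7*11 + 1 = 78.
  i=3: a_3=12, p_3 = 12*319 + 45 = 3873, q_3 = 12*78 + 11 = 947.
  i=4: a_4=7, p_4 = 7*3873 + 319 = 27430, q_4 = 7*947 + 78 = 6707.

4/1, 45/11, 319/78, 3873/947, 27430/6707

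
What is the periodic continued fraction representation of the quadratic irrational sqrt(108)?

[10; (2, 1, 1, 4, 1, 1, 2, 20)]

Write x_i = (sqrt(108) + m_i)/d_i with (m_0, d_0) = (0, 1). a_0 = floor(sqrt(108)) = 10, since 10^2 = 100 <= 108 < 121 = 11^2.
Iterate m_{i+1} = d_i*a_i - m_i, d_{i+1} = (108 - m_{i+1}^2)/d_i, a_{i+1} = floor((a_0 + m_{i+1})/d_{i+1}):
  m_1 = 1*10 - 0 = 10, d_1 = (108 - 10^2)/1 = 8/1 = 8, a_1 = floor((10 + 10)/8) = 2.
  m_2 = 8*2 - 10 = 6, d_2 = (108 - 6^2)/8 = 72/8 = 9, a_2 = floor((10 + 6)/9) = 1.
  m_3 = 9*1 - 6 = 3, d_3 = (108 - 3^2)/9 = 99/9 = 11, a_3 = floor((10 + 3)/11) = 1.
  m_4 = 11*1 - 3 = 8, d_4 = (108 - 8^2)/11 = 44/11 = 4, a_4 = floor((10 + 8)/4) = 4.
  m_5 = 4*4 - 8 = 8, d_5 = (108 - 8^2)/4 = 44/4 = 11, a_5 = floor((10 + 8)/11) = 1.
  m_6 = 11*1 - 8 = 3, d_6 = (108 - 3^2)/11 = 99/11 = 9, a_6 = floor((10 + 3)/9) = 1.
  m_7 = 9*1 - 3 = 6, d_7 = (108 - 6^2)/9 = 72/9 = 8, a_7 = floor((10 + 6)/8) = 2.
  m_8 = 8*2 - 6 = 10, d_8 = (108 - 10^2)/8 = 8/8 = 1, a_8 = floor((10 + 10)/1) = 20.
  m_9 = 1*20 - 10 = 10, d_9 = (108 - 10^2)/1 = 8/1 = 8: (m_9, d_9) = (m_1, d_1) = (10, 8), so from here the quotients repeat a_1, ..., a_8; the period length is 8.
Hence the expansion of sqrt(108) is a_0 = 10 followed by the repeating block 2, 1, 1, 4, 1, 1, 2, 20 (period 8).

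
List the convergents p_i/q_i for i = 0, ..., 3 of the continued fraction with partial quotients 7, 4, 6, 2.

Using the convergent recurrence p_i = a_i*p_{i-1} + p_{i-2}, q_i = a_i*q_{i-1} + q_{i-2} with p_{-2}=0, p_{-1}=1, q_{-2}=1, q_{-1}=0:
  i=0: a_0=7, p_0 = 7*1 + 0 = 7, q_0 = 7*0 + 1 = 1.
  i=1: a_1=4, p_1 = 4*7 + 1 = 29, q_1 = 4*1 + 0 = 4.
  i=2: a_2=6, p_2 = 6*29 + 7 = 181, q_2 = 6*4 + 1 = 25.
  i=3: a_3=2, p_3 = 2*181 + 29 = 391, q_3 = 2*25 + 4 = 54.

7/1, 29/4, 181/25, 391/54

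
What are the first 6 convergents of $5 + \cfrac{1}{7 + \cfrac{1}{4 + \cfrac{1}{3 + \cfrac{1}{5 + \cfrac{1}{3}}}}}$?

5/1, 36/7, 149/29, 483/94, 2564/499, 8175/1591

Using the convergent recurrence p_i = a_i*p_{i-1} + p_{i-2}, q_i = a_i*q_{i-1} + q_{i-2} with p_{-2}=0, p_{-1}=1, q_{-2}=1, q_{-1}=0:
  i=0: a_0=5, p_0 = 5*1 + 0 = 5, q_0 = 5*0 + 1 = 1.
  i=1: a_1=7, p_1 = 7*5 + 1 = 36, q_1 = 7*1 + 0 = 7.
  i=2: a_2=4, p_2 = 4*36 + 5 = 149, q_2 = 4*7 + 1 = 29.
  i=3: a_3=3, p_3 = 3*149 + 36 = 483, q_3 = 3*29 + 7 = 94.
  i=4: a_4=5, p_4 = 5*483 + 149 = 2564, q_4 = 5*94 + 29 = 499.
  i=5: a_5=3, p_5 = 3*2564 + 483 = 8175, q_5 = 3*499 + 94 = 1591.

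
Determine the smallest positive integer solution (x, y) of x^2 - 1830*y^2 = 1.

(x, y) = (59291, 1386)

First expand sqrt(1830) as a continued fraction. With x_i = (sqrt(1830) + m_i)/d_i and (m_0, d_0) = (0, 1): a_0 = floor(sqrt(1830)) = 42, since 42^2 = 1764 <= 1830 < 1849 = 43^2.
Iterate m_{i+1} = d_i*a_i - m_i, d_{i+1} = (1830 - m_{i+1}^2)/d_i, a_{i+1} = floor((a_0 + m_{i+1})/d_{i+1}):
  m_1 = 1*42 - 0 = 42, d_1 = (1830 - 42^2)/1 = 66/1 = 66, a_1 = floor((42 + 42)/66) = 1.
  m_2 = 66*1 - 42 = 24, d_2 = (1830 - 24^2)/66 = 1254/66 = 19, a_2 = floor((42 + 24)/19) = 3.
  m_3 = 19*3 - 24 = 33, d_3 = (1830 - 33^2)/19 = 741/19 = 39, a_3 = floor((42 + 33)/39) = 1.
  m_4 = 39*1 - 33 = 6, d_4 = (1830 - 6^2)/39 = 1794/39 = 46, a_4 = floor((42 + 6)/46) = 1.
  m_5 = 46*1 - 6 = 40, d_5 = (1830 - 40^2)/46 = 230/46 = 5, a_5 = floor((42 + 40)/5) = 16.
  m_6 = 5*16 - 40 = 40, d_6 = (1830 - 40^2)/5 = 230/5 = 46, a_6 = floor((42 + 40)/46) = 1.
  m_7 = 46*1 - 40 = 6, d_7 = (1830 - 6^2)/46 = 1794/46 = 39, a_7 = floor((42 + 6)/39) = 1.
  m_8 = 39*1 - 6 = 33, d_8 = (1830 - 33^2)/39 = 741/39 = 19, a_8 = floor((42 + 33)/19) = 3.
  m_9 = 19*3 - 33 = 24, d_9 = (1830 - 24^2)/19 = 1254/19 = 66, a_9 = floor((42 + 24)/66) = 1.
  m_10 = 66*1 - 24 = 42, d_10 = (1830 - 42^2)/66 = 66/66 = 1, a_10 = floor((42 + 42)/1) = 84.
  m_11 = 1*84 - 42 = 42, d_11 = (1830 - 42^2)/1 = 66/1 = 66: (m_11, d_11) = (m_1, d_1) = (42, 66), so from here the quotients repeat a_1, ..., a_10; the period length is 10.
So sqrt(1830) = [42; (1, 3, 1, 1, 16, 1, 1, 3, 1, 84)] with period length k = 10.
k is even, so the fundamental solution of x^2 - 1830y^2 = 1 is (p_{k-1}, q_{k-1}) = (p_9, q_9); compute convergents through index 9.
Convergents (p_i = a_i*p_{i-1} + p_{i-2}, q_i = a_i*q_{i-1} + q_{i-2} with p_{-2}=0, p_{-1}=1, q_{-2}=1, q_{-1}=0):
  i=0: a_0=42, p_0 = 42*1 + 0 = 42, q_0 = 42*0 + 1 = 1.
  i=1: a_1=1, p_1 = 1*42 + 1 = 43, q_1 = 1*1 + 0 = 1.
  i=2: a_2=3, p_2 = 3*43 + 42 = 171, q_2 = 3*1 + 1 = 4.
  i=3: a_3=1, p_3 = 1*171 + 43 = 214, q_3 = 1*4 + 1 = 5.
  i=4: a_4=1, p_4 = 1*214 + 171 = 385, q_4 = 1*5 + 4 = 9.
  i=5: a_5=16, p_5 = 16*385 + 214 = 6374, q_5 = 16*9 + 5 = 149.
  i=6: a_6=1, p_6 = 1*6374 + 385 = 6759, q_6 = 1*149 + 9 = 158.
  i=7: a_7=1, p_7 = 1*6759 + 6374 = 13133, q_7 = 1*158 + 149 = 307.
  i=8: a_8=3, p_8 = 3*13133 + 6759 = 46158, q_8 = 3*307 + 158 = 1079.
  i=9: a_9=1, p_9 = 1*46158 + 13133 = 59291, q_9 = 1*1079 + 307 = 1386.
Check: 59291^2 - 1830*1386^2 = 3515422681 - 3515422680 = 1, so (x, y) = (59291, 1386) solves the equation, and by the theorem it is the least positive solution.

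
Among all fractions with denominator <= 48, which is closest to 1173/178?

Expand x = 1173/178 as a continued fraction with the Euclidean algorithm:
  1173 = 6*178 + 105, so a_0 = 6.
  178 = 1*105 + 73, so a_1 = 1.
  105 = 1*73 + 32, so a_2 = 1.
  73 = 2*32 + 9, so a_3 = 2.
  32 = 3*9 + 5, so a_4 = 3.
  9 = 1*5 + 4, so a_5 = 1.
  5 = 1*4 + 1, so a_6 = 1.
  4 = 4*1 + 0, so a_7 = 4.
so x = [6; 1, 1, 2, 3, 1, 1, 4].
Convergents (p_i = a_i*p_{i-1} + p_{i-2}, q_i = a_i*q_{i-1} + q_{i-2} with p_{-2}=0, p_{-1}=1, q_{-2}=1, q_{-1}=0), until the denominator exceeds 48:
  i=0: a_0=6, p_0 = 6*1 + 0 = 6, q_0 = 6*0 + 1 = 1.
  i=1: a_1=1, p_1 = 1*6 + 1 = 7, q_1 = 1*1 + 0 = 1.
  i=2: a_2=1, p_2 = 1*7 + 6 = 13, q_2 = 1*1 + 1 = 2.
  i=3: a_3=2, p_3 = 2*13 + 7 = 33, q_3 = 2*2 + 1 = 5.
  i=4: a_4=3, p_4 = 3*33 + 13 = 112, q_4 = 3*5 + 2 = 17.
  i=5: a_5=1, p_5 = 1*112 + 33 = 145, q_5 = 1*17 + 5 = 22.
  i=6: a_6=1, p_6 = 1*145 + 112 = 257, q_6 = 1*22 + 17 = 39.
  i=7: a_7=4, p_7 = 4*257 + 145 = 1173, q_7 = 4*39 + 22 = 178.
q_7 = 178 > 48, so the last convergent with denominator <= 48 is p_6/q_6 = 257/39.
The closest fraction with denominator <= 48 is either p_6/q_6 or the intermediate fraction (k*p_6 + p_5)/(k*q_6 + q_5) with the largest k >= 1 whose denominator stays <= 48; these approach x as k grows, and every other convergent or intermediate fraction in range is farther away.
Largest k: floor((48 - q_5)/q_6) = floor((48 - 22)/39) = 0.
Since k = 0, no intermediate fraction beyond p_6/q_6 has denominator <= 48, so the convergent 257/39 is the closest (its error is |1173*39 - 257*178|/(178*39) = 1/6942).

257/39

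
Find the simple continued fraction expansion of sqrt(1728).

Write x_i = (sqrt(1728) + m_i)/d_i with (m_0, d_0) = (0, 1). a_0 = floor(sqrt(1728)) = 41, since 41^2 = 1681 <= 1728 < 1764 = 42^2.
Iterate m_{i+1} = d_i*a_i - m_i, d_{i+1} = (1728 - m_{i+1}^2)/d_i, a_{i+1} = floor((a_0 + m_{i+1})/d_{i+1}):
  m_1 = 1*41 - 0 = 41, d_1 = (1728 - 41^2)/1 = 47/1 = 47, a_1 = floor((41 + 41)/47) = 1.
  m_2 = 47*1 - 41 = 6, d_2 = (1728 - 6^2)/47 = 1692/47 = 36, a_2 = floor((41 + 6)/36) = 1.
  m_3 = 36*1 - 6 = 30, d_3 = (1728 - 30^2)/36 = 828/36 = 23, a_3 = floor((41 + 30)/23) = 3.
  m_4 = 23*3 - 30 = 39, d_4 = (1728 - 39^2)/23 = 207/23 = 9, a_4 = floor((41 + 39)/9) = 8.
  m_5 = 9*8 - 39 = 33, d_5 = (1728 - 33^2)/9 = 639/9 = 71, a_5 = floor((41 + 33)/71) = 1.
  m_6 = 71*1 - 33 = 38, d_6 = (1728 - 38^2)/71 = 284/71 = 4, a_6 = floor((41 + 38)/4) = 19.
  m_7 = 4*19 - 38 = 38, d_7 = (1728 - 38^2)/4 = 284/4 = 71, a_7 = floor((41 + 38)/71) = 1.
  m_8 = 71*1 - 38 = 33, d_8 = (1728 - 33^2)/71 = 639/71 = 9, a_8 = floor((41 + 33)/9) = 8.
  m_9 = 9*8 - 33 = 39, d_9 = (1728 - 39^2)/9 = 207/9 = 23, a_9 = floor((41 + 39)/23) = 3.
  m_10 = 23*3 - 39 = 30, d_10 = (1728 - 30^2)/23 = 828/23 = 36, a_10 = floor((41 + 30)/36) = 1.
  m_11 = 36*1 - 30 = 6, d_11 = (1728 - 6^2)/36 = 1692/36 = 47, a_11 = floor((41 + 6)/47) = 1.
  m_12 = 47*1 - 6 = 41, d_12 = (1728 - 41^2)/47 = 47/47 = 1, a_12 = floor((41 + 41)/1) = 82.
  m_13 = 1*82 - 41 = 41, d_13 = (1728 - 41^2)/1 = 47/1 = 47: (m_13, d_13) = (m_1, d_1) = (41, 47), so from here the quotients repeat a_1, ..., a_12; the period length is 12.
Hence the expansion of sqrt(1728) is a_0 = 41 followed by the repeating block 1, 1, 3, 8, 1, 19, 1, 8, 3, 1, 1, 82 (period 12).

[41; (1, 1, 3, 8, 1, 19, 1, 8, 3, 1, 1, 82)]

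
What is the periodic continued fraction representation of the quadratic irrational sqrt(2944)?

[54; (3, 1, 6, 2, 15, 27, 15, 2, 6, 1, 3, 108)]

Write x_i = (sqrt(2944) + m_i)/d_i with (m_0, d_0) = (0, 1). a_0 = floor(sqrt(2944)) = 54, since 54^2 = 2916 <= 2944 < 3025 = 55^2.
Iterate m_{i+1} = d_i*a_i - m_i, d_{i+1} = (2944 - m_{i+1}^2)/d_i, a_{i+1} = floor((a_0 + m_{i+1})/d_{i+1}):
  m_1 = 1*54 - 0 = 54, d_1 = (2944 - 54^2)/1 = 28/1 = 28, a_1 = floor((54 + 54)/28) = 3.
  m_2 = 28*3 - 54 = 30, d_2 = (2944 - 30^2)/28 = 2044/28 = 73, a_2 = floor((54 + 30)/73) = 1.
  m_3 = 73*1 - 30 = 43, d_3 = (2944 - 43^2)/73 = 1095/73 = 15, a_3 = floor((54 + 43)/15) = 6.
  m_4 = 15*6 - 43 = 47, d_4 = (2944 - 47^2)/15 = 735/15 = 49, a_4 = floor((54 + 47)/49) = 2.
  m_5 = 49*2 - 47 = 51, d_5 = (2944 - 51^2)/49 = 343/49 = 7, a_5 = floor((54 + 51)/7) = 15.
  m_6 = 7*15 - 51 = 54, d_6 = (2944 - 54^2)/7 = 28/7 = 4, a_6 = floor((54 + 54)/4) = 27.
  m_7 = 4*27 - 54 = 54, d_7 = (2944 - 54^2)/4 = 28/4 = 7, a_7 = floor((54 + 54)/7) = 15.
  m_8 = 7*15 - 54 = 51, d_8 = (2944 - 51^2)/7 = 343/7 = 49, a_8 = floor((54 + 51)/49) = 2.
  m_9 = 49*2 - 51 = 47, d_9 = (2944 - 47^2)/49 = 735/49 = 15, a_9 = floor((54 + 47)/15) = 6.
  m_10 = 15*6 - 47 = 43, d_10 = (2944 - 43^2)/15 = 1095/15 = 73, a_10 = floor((54 + 43)/73) = 1.
  m_11 = 73*1 - 43 = 30, d_11 = (2944 - 30^2)/73 = 2044/73 = 28, a_11 = floor((54 + 30)/28) = 3.
  m_12 = 28*3 - 30 = 54, d_12 = (2944 - 54^2)/28 = 28/28 = 1, a_12 = floor((54 + 54)/1) = 108.
  m_13 = 1*108 - 54 = 54, d_13 = (2944 - 54^2)/1 = 28/1 = 28: (m_13, d_13) = (m_1, d_1) = (54, 28), so from here the quotients repeat a_1, ..., a_12; the period length is 12.
Hence the expansion of sqrt(2944) is a_0 = 54 followed by the repeating block 3, 1, 6, 2, 15, 27, 15, 2, 6, 1, 3, 108 (period 12).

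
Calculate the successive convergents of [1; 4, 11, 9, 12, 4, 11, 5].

Using the convergent recurrence p_i = a_i*p_{i-1} + p_{i-2}, q_i = a_i*q_{i-1} + q_{i-2} with p_{-2}=0, p_{-1}=1, q_{-2}=1, q_{-1}=0:
  i=0: a_0=1, p_0 = 1*1 + 0 = 1, q_0 = 1*0 + 1 = 1.
  i=1: a_1=4, p_1 = 4*1 + 1 = 5, q_1 = 4*1 + 0 = 4.
  i=2: a_2=11, p_2 = 11*5 + 1 = 56, q_2 = 11*4 + 1 = 45.
  i=3: a_3=9, p_3 = 9*56 + 5 = 509, q_3 = 9*45 + 4 = 409.
  i=4: a_4=12, p_4 = 12*509 + 56 = 6164, q_4 = 12*409 + 45 = 4953.
  i=5: a_5=4, p_5 = 4*6164 + 509 = 25165, q_5 = 4*4953 + 409 = 20221.
  i=6: a_6=11, p_6 = 11*25165 + 6164 = 282979, q_6 = 11*20221 + 4953 = 227384.
  i=7: a_7=5, p_7 = 5*282979 + 25165 = 1440060, q_7 = 5*227384 + 20221 = 1157141.

1/1, 5/4, 56/45, 509/409, 6164/4953, 25165/20221, 282979/227384, 1440060/1157141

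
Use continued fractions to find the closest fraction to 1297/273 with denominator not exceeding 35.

19/4

Expand x = 1297/273 as a continued fraction with the Euclidean algorithm:
  1297 = 4*273 + 205, so a_0 = 4.
  273 = 1*205 + 68, so a_1 = 1.
  205 = 3*68 + 1, so a_2 = 3.
  68 = 68*1 + 0, so a_3 = 68.
so x = [4; 1, 3, 68].
Convergents (p_i = a_i*p_{i-1} + p_{i-2}, q_i = a_i*q_{i-1} + q_{i-2} with p_{-2}=0, p_{-1}=1, q_{-2}=1, q_{-1}=0), until the denominator exceeds 35:
  i=0: a_0=4, p_0 = 4*1 + 0 = 4, q_0 = 4*0 + 1 = 1.
  i=1: a_1=1, p_1 = 1*4 + 1 = 5, q_1 = 1*1 + 0 = 1.
  i=2: a_2=3, p_2 = 3*5 + 4 = 19, q_2 = 3*1 + 1 = 4.
  i=3: a_3=68, p_3 = 68*19 + 5 = 1297, q_3 = 68*4 + 1 = 273.
q_3 = 273 > 35, so the last convergent with denominator <= 35 is p_2/q_2 = 19/4.
The closest fraction with denominator <= 35 is either p_2/q_2 or the intermediate fraction (k*p_2 + p_1)/(k*q_2 + q_1) with the largest k >= 1 whose denominator stays <= 35; these approach x as k grows, and every other convergent or intermediate fraction in range is farther away.
Largest k: floor((35 - q_1)/q_2) = floor((35 - 1)/4) = 8.
That gives (8*19 + 5)/(8*4 + 1) = 157/33.
Compare the errors: |x - 19/4| = |1297*4 - 19*273|/(273*4) = 1/1092, and |x - 157/33| = |1297*33 - 157*273|/(273*33) = 60/9009.
Cross-multiplying, 1*9009 = 9009 < 65520 = 60*1092, so 1/1092 is smaller: the convergent 19/4 is closer to x than 157/33.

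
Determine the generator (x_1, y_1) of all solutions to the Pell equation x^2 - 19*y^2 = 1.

(x, y) = (170, 39)

First expand sqrt(19) as a continued fraction. With x_i = (sqrt(19) + m_i)/d_i and (m_0, d_0) = (0, 1): a_0 = floor(sqrt(19)) = 4, since 4^2 = 16 <= 19 < 25 = 5^2.
Iterate m_{i+1} = d_i*a_i - m_i, d_{i+1} = (19 - m_{i+1}^2)/d_i, a_{i+1} = floor((a_0 + m_{i+1})/d_{i+1}):
  m_1 = 1*4 - 0 = 4, d_1 = (19 - 4^2)/1 = 3/1 = 3, a_1 = floor((4 + 4)/3) = 2.
  m_2 = 3*2 - 4 = 2, d_2 = (19 - 2^2)/3 = 15/3 = 5, a_2 = floor((4 + 2)/5) = 1.
  m_3 = 5*1 - 2 = 3, d_3 = (19 - 3^2)/5 = 10/5 = 2, a_3 = floor((4 + 3)/2) = 3.
  m_4 = 2*3 - 3 = 3, d_4 = (19 - 3^2)/2 = 10/2 = 5, a_4 = floor((4 + 3)/5) = 1.
  m_5 = 5*1 - 3 = 2, d_5 = (19 - 2^2)/5 = 15/5 = 3, a_5 = floor((4 + 2)/3) = 2.
  m_6 = 3*2 - 2 = 4, d_6 = (19 - 4^2)/3 = 3/3 = 1, a_6 = floor((4 + 4)/1) = 8.
  m_7 = 1*8 - 4 = 4, d_7 = (19 - 4^2)/1 = 3/1 = 3: (m_7, d_7) = (m_1, d_1) = (4, 3), so from here the quotients repeat a_1, ..., a_6; the period length is 6.
So sqrt(19) = [4; (2, 1, 3, 1, 2, 8)] with period length k = 6.
k is even, so the fundamental solution of x^2 - 19y^2 = 1 is (p_{k-1}, q_{k-1}) = (p_5, q_5); compute convergents through index 5.
Convergents (p_i = a_i*p_{i-1} + p_{i-2}, q_i = a_i*q_{i-1} + q_{i-2} with p_{-2}=0, p_{-1}=1, q_{-2}=1, q_{-1}=0):
  i=0: a_0=4, p_0 = 4*1 + 0 = 4, q_0 = 4*0 + 1 = 1.
  i=1: a_1=2, p_1 = 2*4 + 1 = 9, q_1 = 2*1 + 0 = 2.
  i=2: a_2=1, p_2 = 1*9 + 4 = 13, q_2 = 1*2 + 1 = 3.
  i=3: a_3=3, p_3 = 3*13 + 9 = 48, q_3 = 3*3 + 2 = 11.
  i=4: a_4=1, p_4 = 1*48 + 13 = 61, q_4 = 1*11 + 3 = 14.
  i=5: a_5=2, p_5 = 2*61 + 48 = 170, q_5 = 2*14 + 11 = 39.
Check: 170^2 - 19*39^2 = 28900 - 28899 = 1, so (x, y) = (170, 39) solves the equation, and by the theorem it is the least positive solution.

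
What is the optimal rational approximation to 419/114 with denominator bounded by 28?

103/28

Expand x = 419/114 as a continued fraction with the Euclidean algorithm:
  419 = 3*114 + 77, so a_0 = 3.
  114 = 1*77 + 37, so a_1 = 1.
  77 = 2*37 + 3, so a_2 = 2.
  37 = 12*3 + 1, so a_3 = 12.
  3 = 3*1 + 0, so a_4 = 3.
so x = [3; 1, 2, 12, 3].
Convergents (p_i = a_i*p_{i-1} + p_{i-2}, q_i = a_i*q_{i-1} + q_{i-2} with p_{-2}=0, p_{-1}=1, q_{-2}=1, q_{-1}=0), until the denominator exceeds 28:
  i=0: a_0=3, p_0 = 3*1 + 0 = 3, q_0 = 3*0 + 1 = 1.
  i=1: a_1=1, p_1 = 1*3 + 1 = 4, q_1 = 1*1 + 0 = 1.
  i=2: a_2=2, p_2 = 2*4 + 3 = 11, q_2 = 2*1 + 1 = 3.
  i=3: a_3=12, p_3 = 12*11 + 4 = 136, q_3 = 12*3 + 1 = 37.
q_3 = 37 > 28, so the last convergent with denominator <= 28 is p_2/q_2 = 11/3.
The closest fraction with denominator <= 28 is either p_2/q_2 or the intermediate fraction (k*p_2 + p_1)/(k*q_2 + q_1) with the largest k >= 1 whose denominator stays <= 28; these approach x as k grows, and every other convergent or intermediate fraction in range is farther away.
Largest k: floor((28 - q_1)/q_2) = floor((28 - 1)/3) = 9.
That gives (9*11 + 4)/(9*3 + 1) = 103/28.
Compare the errors: |x - 11/3| = |419*3 - 11*114|/(114*3) = 3/342, and |x - 103/28| = |419*28 - 103*114|/(114*28) = 10/3192.
Cross-multiplying, 10*342 = 3420 < 9576 = 3*3192, so 10/3192 is smaller: the intermediate fraction 103/28 is closer to x than 11/3.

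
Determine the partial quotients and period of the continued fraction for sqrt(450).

[21; (4, 1, 2, 4, 2, 1, 4, 42)]

Write x_i = (sqrt(450) + m_i)/d_i with (m_0, d_0) = (0, 1). a_0 = floor(sqrt(450)) = 21, since 21^2 = 441 <= 450 < 484 = 22^2.
Iterate m_{i+1} = d_i*a_i - m_i, d_{i+1} = (450 - m_{i+1}^2)/d_i, a_{i+1} = floor((a_0 + m_{i+1})/d_{i+1}):
  m_1 = 1*21 - 0 = 21, d_1 = (450 - 21^2)/1 = 9/1 = 9, a_1 = floor((21 + 21)/9) = 4.
  m_2 = 9*4 - 21 = 15, d_2 = (450 - 15^2)/9 = 225/9 = 25, a_2 = floor((21 + 15)/25) = 1.
  m_3 = 25*1 - 15 = 10, d_3 = (450 - 10^2)/25 = 350/25 = 14, a_3 = floor((21 + 10)/14) = 2.
  m_4 = 14*2 - 10 = 18, d_4 = (450 - 18^2)/14 = 126/14 = 9, a_4 = floor((21 + 18)/9) = 4.
  m_5 = 9*4 - 18 = 18, d_5 = (450 - 18^2)/9 = 126/9 = 14, a_5 = floor((21 + 18)/14) = 2.
  m_6 = 14*2 - 18 = 10, d_6 = (450 - 10^2)/14 = 350/14 = 25, a_6 = floor((21 + 10)/25) = 1.
  m_7 = 25*1 - 10 = 15, d_7 = (450 - 15^2)/25 = 225/25 = 9, a_7 = floor((21 + 15)/9) = 4.
  m_8 = 9*4 - 15 = 21, d_8 = (450 - 21^2)/9 = 9/9 = 1, a_8 = floor((21 + 21)/1) = 42.
  m_9 = 1*42 - 21 = 21, d_9 = (450 - 21^2)/1 = 9/1 = 9: (m_9, d_9) = (m_1, d_1) = (21, 9), so from here the quotients repeat a_1, ..., a_8; the period length is 8.
Hence the expansion of sqrt(450) is a_0 = 21 followed by the repeating block 4, 1, 2, 4, 2, 1, 4, 42 (period 8).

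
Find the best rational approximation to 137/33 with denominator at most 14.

Expand x = 137/33 as a continued fraction with the Euclidean algorithm:
  137 = 4*33 + 5, so a_0 = 4.
  33 = 6*5 + 3, so a_1 = 6.
  5 = 1*3 + 2, so a_2 = 1.
  3 = 1*2 + 1, so a_3 = 1.
  2 = 2*1 + 0, so a_4 = 2.
so x = [4; 6, 1, 1, 2].
Convergents (p_i = a_i*p_{i-1} + p_{i-2}, q_i = a_i*q_{i-1} + q_{i-2} with p_{-2}=0, p_{-1}=1, q_{-2}=1, q_{-1}=0), until the denominator exceeds 14:
  i=0: a_0=4, p_0 = 4*1 + 0 = 4, q_0 = 4*0 + 1 = 1.
  i=1: a_1=6, p_1 = 6*4 + 1 = 25, q_1 = 6*1 + 0 = 6.
  i=2: a_2=1, p_2 = 1*25 + 4 = 29, q_2 = 1*6 + 1 = 7.
  i=3: a_3=1, p_3 = 1*29 + 25 = 54, q_3 = 1*7 + 6 = 13.
  i=4: a_4=2, p_4 = 2*54 + 29 = 137, q_4 = 2*13 + 7 = 33.
q_4 = 33 > 14, so the last convergent with denominator <= 14 is p_3/q_3 = 54/13.
The closest fraction with denominator <= 14 is either p_3/q_3 or the intermediate fraction (k*p_3 + p_2)/(k*q_3 + q_2) with the largest k >= 1 whose denominator stays <= 14; these approach x as k grows, and every other convergent or intermediate fraction in range is farther away.
Largest k: floor((14 - q_2)/q_3) = floor((14 - 7)/13) = 0.
Since k = 0, no intermediate fraction beyond p_3/q_3 has denominator <= 14, so the convergent 54/13 is the closest (its error is |137*13 - 54*33|/(33*13) = 1/429).

54/13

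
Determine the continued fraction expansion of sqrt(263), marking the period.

Write x_i = (sqrt(263) + m_i)/d_i with (m_0, d_0) = (0, 1). a_0 = floor(sqrt(263)) = 16, since 16^2 = 256 <= 263 < 289 = 17^2.
Iterate m_{i+1} = d_i*a_i - m_i, d_{i+1} = (263 - m_{i+1}^2)/d_i, a_{i+1} = floor((a_0 + m_{i+1})/d_{i+1}):
  m_1 = 1*16 - 0 = 16, d_1 = (263 - 16^2)/1 = 7/1 = 7, a_1 = floor((16 + 16)/7) = 4.
  m_2 = 7*4 - 16 = 12, d_2 = (263 - 12^2)/7 = 119/7 = 17, a_2 = floor((16 + 12)/17) = 1.
  m_3 = 17*1 - 12 = 5, d_3 = (263 - 5^2)/17 = 238/17 = 14, a_3 = floor((16 + 5)/14) = 1.
  m_4 = 14*1 - 5 = 9, d_4 = (263 - 9^2)/14 = 182/14 = 13, a_4 = floor((16 + 9)/13) = 1.
  m_5 = 13*1 - 9 = 4, d_5 = (263 - 4^2)/13 = 247/13 = 19, a_5 = floor((16 + 4)/19) = 1.
  m_6 = 19*1 - 4 = 15, d_6 = (263 - 15^2)/19 = 38/19 = 2, a_6 = floor((16 + 15)/2) = 15.
  m_7 = 2*15 - 15 = 15, d_7 = (263 - 15^2)/2 = 38/2 = 19, a_7 = floor((16 + 15)/19) = 1.
  m_8 = 19*1 - 15 = 4, d_8 = (263 - 4^2)/19 = 247/19 = 13, a_8 = floor((16 + 4)/13) = 1.
  m_9 = 13*1 - 4 = 9, d_9 = (263 - 9^2)/13 = 182/13 = 14, a_9 = floor((16 + 9)/14) = 1.
  m_10 = 14*1 - 9 = 5, d_10 = (263 - 5^2)/14 = 238/14 = 17, a_10 = floor((16 + 5)/17) = 1.
  m_11 = 17*1 - 5 = 12, d_11 = (263 - 12^2)/17 = 119/17 = 7, a_11 = floor((16 + 12)/7) = 4.
  m_12 = 7*4 - 12 = 16, d_12 = (263 - 16^2)/7 = 7/7 = 1, a_12 = floor((16 + 16)/1) = 32.
  m_13 = 1*32 - 16 = 16, d_13 = (263 - 16^2)/1 = 7/1 = 7: (m_13, d_13) = (m_1, d_1) = (16, 7), so from here the quotients repeat a_1, ..., a_12; the period length is 12.
Hence the expansion of sqrt(263) is a_0 = 16 followed by the repeating block 4, 1, 1, 1, 1, 15, 1, 1, 1, 1, 4, 32 (period 12).

[16; (4, 1, 1, 1, 1, 15, 1, 1, 1, 1, 4, 32)]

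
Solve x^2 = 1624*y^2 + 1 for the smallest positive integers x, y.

First expand sqrt(1624) as a continued fraction. With x_i = (sqrt(1624) + m_i)/d_i and (m_0, d_0) = (0, 1): a_0 = floor(sqrt(1624)) = 40, since 40^2 = 1600 <= 1624 < 1681 = 41^2.
Iterate m_{i+1} = d_i*a_i - m_i, d_{i+1} = (1624 - m_{i+1}^2)/d_i, a_{i+1} = floor((a_0 + m_{i+1})/d_{i+1}):
  m_1 = 1*40 - 0 = 40, d_1 = (1624 - 40^2)/1 = 24/1 = 24, a_1 = floor((40 + 40)/24) = 3.
  m_2 = 24*3 - 40 = 32, d_2 = (1624 - 32^2)/24 = 600/24 = 25, a_2 = floor((40 + 32)/25) = 2.
  m_3 = 25*2 - 32 = 18, d_3 = (1624 - 18^2)/25 = 1300/25 = 52, a_3 = floor((40 + 18)/52) = 1.
  m_4 = 52*1 - 18 = 34, d_4 = (1624 - 34^2)/52 = 468/52 = 9, a_4 = floor((40 + 34)/9) = 8.
  m_5 = 9*8 - 34 = 38, d_5 = (1624 - 38^2)/9 = 180/9 = 20, a_5 = floor((40 + 38)/20) = 3.
  m_6 = 20*3 - 38 = 22, d_6 = (1624 - 22^2)/20 = 1140/20 = 57, a_6 = floor((40 + 22)/57) = 1.
  m_7 = 57*1 - 22 = 35, d_7 = (1624 - 35^2)/57 = 399/57 = 7, a_7 = floor((40 + 35)/7) = 10.
  m_8 = 7*10 - 35 = 35, d_8 = (1624 - 35^2)/7 = 399/7 = 57, a_8 = floor((40 + 35)/57) = 1.
  m_9 = 57*1 - 35 = 22, d_9 = (1624 - 22^2)/57 = 1140/57 = 20, a_9 = floor((40 + 22)/20) = 3.
  m_10 = 20*3 - 22 = 38, d_10 = (1624 - 38^2)/20 = 180/20 = 9, a_10 = floor((40 + 38)/9) = 8.
  m_11 = 9*8 - 38 = 34, d_11 = (1624 - 34^2)/9 = 468/9 = 52, a_11 = floor((40 + 34)/52) = 1.
  m_12 = 52*1 - 34 = 18, d_12 = (1624 - 18^2)/52 = 1300/52 = 25, a_12 = floor((40 + 18)/25) = 2.
  m_13 = 25*2 - 18 = 32, d_13 = (1624 - 32^2)/25 = 600/25 = 24, a_13 = floor((40 + 32)/24) = 3.
  m_14 = 24*3 - 32 = 40, d_14 = (1624 - 40^2)/24 = 24/24 = 1, a_14 = floor((40 + 40)/1) = 80.
  m_15 = 1*80 - 40 = 40, d_15 = (1624 - 40^2)/1 = 24/1 = 24: (m_15, d_15) = (m_1, d_1) = (40, 24), so from here the quotients repeat a_1, ..., a_14; the period length is 14.
So sqrt(1624) = [40; (3, 2, 1, 8, 3, 1, 10, 1, 3, 8, 1, 2, 3, 80)] with period length k = 14.
k is even, so the fundamental solution of x^2 - 1624y^2 = 1 is (p_{k-1}, q_{k-1}) = (p_13, q_13); compute convergents through index 13.
Convergents (p_i = a_i*p_{i-1} + p_{i-2}, q_i = a_i*q_{i-1} + q_{i-2} with p_{-2}=0, p_{-1}=1, q_{-2}=1, q_{-1}=0):
  i=0: a_0=40, p_0 = 40*1 + 0 = 40, q_0 = 40*0 + 1 = 1.
  i=1: a_1=3, p_1 = 3*40 + 1 = 121, q_1 = 3*1 + 0 = 3.
  i=2: a_2=2, p_2 = 2*121 + 40 = 282, q_2 = 2*3 + 1 = 7.
  i=3: a_3=1, p_3 = 1*282 + 121 = 403, q_3 = 1*7 + 3 = 10.
  i=4: a_4=8, p_4 = 8*403 + 282 = 3506, q_4 = 8*10 + 7 = 87.
  i=5: a_5=3, p_5 = 3*3506 + 403 = 10921, q_5 = 3*87 + 10 = 271.
  i=6: a_6=1, p_6 = 1*10921 + 3506 = 14427, q_6 = 1*271 + 87 = 358.
  i=7: a_7=10, p_7 = 10*14427 + 10921 = 155191, q_7 = 10*358 + 271 = 3851.
  i=8: a_8=1, p_8 = 1*155191 + 14427 = 169618, q_8 = 1*3851 + 358 = 4209.
  i=9: a_9=3, p_9 = 3*169618 + 155191 = 664045, q_9 = 3*4209 + 3851 = 16478.
  i=10: a_10=8, p_10 = 8*664045 + 169618 = 5481978, q_10 = 8*16478 + 4209 = 136033.
  i=11: a_11=1, p_11 = 1*5481978 + 664045 = 6146023, q_11 = 1*136033 + 16478 = 152511.
  i=12: a_12=2, p_12 = 2*6146023 + 5481978 = 17774024, q_12 = 2*152511 + 136033 = 441055.
  i=13: a_13=3, p_13 = 3*17774024 + 6146023 = 59468095, q_13 = 3*441055 + 152511 = 1475676.
Check: 59468095^2 - 1624*1475676^2 = 3536454322929025 - 3536454322929024 = 1, so (x, y) = (59468095, 1475676) solves the equation, and by the theorem it is the least positive solution.

(x, y) = (59468095, 1475676)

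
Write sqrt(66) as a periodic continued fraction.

Write x_i = (sqrt(66) + m_i)/d_i with (m_0, d_0) = (0, 1). a_0 = floor(sqrt(66)) = 8, since 8^2 = 64 <= 66 < 81 = 9^2.
Iterate m_{i+1} = d_i*a_i - m_i, d_{i+1} = (66 - m_{i+1}^2)/d_i, a_{i+1} = floor((a_0 + m_{i+1})/d_{i+1}):
  m_1 = 1*8 - 0 = 8, d_1 = (66 - 8^2)/1 = 2/1 = 2, a_1 = floor((8 + 8)/2) = 8.
  m_2 = 2*8 - 8 = 8, d_2 = (66 - 8^2)/2 = 2/2 = 1, a_2 = floor((8 + 8)/1) = 16.
  m_3 = 1*16 - 8 = 8, d_3 = (66 - 8^2)/1 = 2/1 = 2: (m_3, d_3) = (m_1, d_1) = (8, 2), so from here the quotients repeat a_1, a_2; the period length is 2.
Hence the expansion of sqrt(66) is a_0 = 8 followed by the repeating block 8, 16 (period 2).

[8; (8, 16)]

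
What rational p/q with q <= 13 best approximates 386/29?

173/13

Expand x = 386/29 as a continued fraction with the Euclidean algorithm:
  386 = 13*29 + 9, so a_0 = 13.
  29 = 3*9 + 2, so a_1 = 3.
  9 = 4*2 + 1, so a_2 = 4.
  2 = 2*1 + 0, so a_3 = 2.
so x = [13; 3, 4, 2].
Convergents (p_i = a_i*p_{i-1} + p_{i-2}, q_i = a_i*q_{i-1} + q_{i-2} with p_{-2}=0, p_{-1}=1, q_{-2}=1, q_{-1}=0), until the denominator exceeds 13:
  i=0: a_0=13, p_0 = 13*1 + 0 = 13, q_0 = 13*0 + 1 = 1.
  i=1: a_1=3, p_1 = 3*13 + 1 = 40, q_1 = 3*1 + 0 = 3.
  i=2: a_2=4, p_2 = 4*40 + 13 = 173, q_2 = 4*3 + 1 = 13.
  i=3: a_3=2, p_3 = 2*173 + 40 = 386, q_3 = 2*13 + 3 = 29.
q_3 = 29 > 13, so the last convergent with denominator <= 13 is p_2/q_2 = 173/13.
The closest fraction with denominator <= 13 is either p_2/q_2 or the intermediate fraction (k*p_2 + p_1)/(k*q_2 + q_1) with the largest k >= 1 whose denominator stays <= 13; these approach x as k grows, and every other convergent or intermediate fraction in range is farther away.
Largest k: floor((13 - q_1)/q_2) = floor((13 - 3)/13) = 0.
Since k = 0, no intermediate fraction beyond p_2/q_2 has denominator <= 13, so the convergent 173/13 is the closest (its error is |386*13 - 173*29|/(29*13) = 1/377).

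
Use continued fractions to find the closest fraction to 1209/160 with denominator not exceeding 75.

Expand x = 1209/160 as a continued fraction with the Euclidean algorithm:
  1209 = 7*160 + 89, so a_0 = 7.
  160 = 1*89 + 71, so a_1 = 1.
  89 = 1*71 + 18, so a_2 = 1.
  71 = 3*18 + 17, so a_3 = 3.
  18 = 1*17 + 1, so a_4 = 1.
  17 = 17*1 + 0, so a_5 = 17.
so x = [7; 1, 1, 3, 1, 17].
Convergents (p_i = a_i*p_{i-1} + p_{i-2}, q_i = a_i*q_{i-1} + q_{i-2} with p_{-2}=0, p_{-1}=1, q_{-2}=1, q_{-1}=0), until the denominator exceeds 75:
  i=0: a_0=7, p_0 = 7*1 + 0 = 7, q_0 = 7*0 + 1 = 1.
  i=1: a_1=1, p_1 = 1*7 + 1 = 8, q_1 = 1*1 + 0 = 1.
  i=2: a_2=1, p_2 = 1*8 + 7 = 15, q_2 = 1*1 + 1 = 2.
  i=3: a_3=3, p_3 = 3*15 + 8 = 53, q_3 = 3*2 + 1 = 7.
  i=4: a_4=1, p_4 = 1*53 + 15 = 68, q_4 = 1*7 + 2 = 9.
  i=5: a_5=17, p_5 = 17*68 + 53 = 1209, q_5 = 17*9 + 7 = 160.
q_5 = 160 > 75, so the last convergent with denominator <= 75 is p_4/q_4 = 68/9.
The closest fraction with denominator <= 75 is either p_4/q_4 or the intermediate fraction (k*p_4 + p_3)/(k*q_4 + q_3) with the largest k >= 1 whose denominator stays <= 75; these approach x as k grows, and every other convergent or intermediate fraction in range is farther away.
Largest k: floor((75 - q_3)/q_4) = floor((75 - 7)/9) = 7.
That gives (7*68 + 53)/(7*9 + 7) = 529/70.
Compare the errors: |x - 68/9| = |1209*9 - 68*160|/(160*9) = 1/1440, and |x - 529/70| = |1209*70 - 529*160|/(160*70) = 10/11200.
Cross-multiplying, 1*11200 = 11200 < 14400 = 10*1440, so 1/1440 is smaller: the convergent 68/9 is closer to x than 529/70.

68/9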